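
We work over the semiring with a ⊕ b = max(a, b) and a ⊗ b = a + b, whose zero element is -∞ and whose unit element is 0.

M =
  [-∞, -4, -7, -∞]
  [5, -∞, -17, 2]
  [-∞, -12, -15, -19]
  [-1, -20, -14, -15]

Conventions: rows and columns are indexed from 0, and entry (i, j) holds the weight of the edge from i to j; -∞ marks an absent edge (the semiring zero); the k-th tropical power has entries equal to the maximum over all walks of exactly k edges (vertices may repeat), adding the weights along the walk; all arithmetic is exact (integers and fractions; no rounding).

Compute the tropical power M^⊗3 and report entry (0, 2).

M^⊗2:
  [1, -19, -21, -2]
  [1, 1, -2, -13]
  [-7, -27, -29, -10]
  [-15, -5, -8, -18]
M^⊗3:
  [-3, -3, -6, -17]
  [6, -3, -6, 3]
  [-11, -11, -14, -25]
  [0, -19, -22, -3]
Key observation: the optimum is the walk 0->1->0->2, with weight (-4) + 5 + (-7) = -6.
Optimal value attained by: walk 0->1->0->2.
Answer: (M^⊗3)[0][2] = -6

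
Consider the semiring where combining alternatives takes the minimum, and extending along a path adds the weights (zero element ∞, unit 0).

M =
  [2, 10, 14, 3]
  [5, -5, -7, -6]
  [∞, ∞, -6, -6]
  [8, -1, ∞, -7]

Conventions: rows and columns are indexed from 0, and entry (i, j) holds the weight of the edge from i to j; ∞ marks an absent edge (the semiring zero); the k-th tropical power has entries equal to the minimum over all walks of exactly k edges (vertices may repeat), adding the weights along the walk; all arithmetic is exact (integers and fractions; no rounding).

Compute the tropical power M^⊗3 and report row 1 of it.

M^⊗2:
  [4, 2, 3, -4]
  [0, -10, -13, -13]
  [2, -7, -12, -13]
  [1, -8, -8, -14]
M^⊗3:
  [4, -5, -5, -11]
  [-5, -15, -19, -20]
  [-5, -14, -18, -20]
  [-6, -15, -15, -21]
Answer: row 1 of M^⊗3 = [-5, -15, -19, -20]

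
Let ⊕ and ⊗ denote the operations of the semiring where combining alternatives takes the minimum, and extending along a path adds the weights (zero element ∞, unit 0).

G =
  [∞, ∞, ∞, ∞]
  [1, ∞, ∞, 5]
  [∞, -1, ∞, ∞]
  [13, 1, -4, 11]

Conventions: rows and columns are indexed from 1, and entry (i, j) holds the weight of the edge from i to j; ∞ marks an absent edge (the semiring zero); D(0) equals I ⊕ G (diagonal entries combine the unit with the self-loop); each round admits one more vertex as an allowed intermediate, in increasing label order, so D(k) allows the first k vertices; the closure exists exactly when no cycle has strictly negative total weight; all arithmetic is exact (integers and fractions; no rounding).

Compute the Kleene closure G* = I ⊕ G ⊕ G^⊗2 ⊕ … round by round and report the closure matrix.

D(0):
  [0, ∞, ∞, ∞]
  [1, 0, ∞, 5]
  [∞, -1, 0, ∞]
  [13, 1, -4, 0]
D(1):
  [0, ∞, ∞, ∞]
  [1, 0, ∞, 5]
  [∞, -1, 0, ∞]
  [13, 1, -4, 0]
D(2):
  [0, ∞, ∞, ∞]
  [1, 0, ∞, 5]
  [0, -1, 0, 4]
  [2, 1, -4, 0]
D(3):
  [0, ∞, ∞, ∞]
  [1, 0, ∞, 5]
  [0, -1, 0, 4]
  [-4, -5, -4, 0]
D(4):
  [0, ∞, ∞, ∞]
  [1, 0, 1, 5]
  [0, -1, 0, 4]
  [-4, -5, -4, 0]
Answer: G* = [[0, ∞, ∞, ∞], [1, 0, 1, 5], [0, -1, 0, 4], [-4, -5, -4, 0]]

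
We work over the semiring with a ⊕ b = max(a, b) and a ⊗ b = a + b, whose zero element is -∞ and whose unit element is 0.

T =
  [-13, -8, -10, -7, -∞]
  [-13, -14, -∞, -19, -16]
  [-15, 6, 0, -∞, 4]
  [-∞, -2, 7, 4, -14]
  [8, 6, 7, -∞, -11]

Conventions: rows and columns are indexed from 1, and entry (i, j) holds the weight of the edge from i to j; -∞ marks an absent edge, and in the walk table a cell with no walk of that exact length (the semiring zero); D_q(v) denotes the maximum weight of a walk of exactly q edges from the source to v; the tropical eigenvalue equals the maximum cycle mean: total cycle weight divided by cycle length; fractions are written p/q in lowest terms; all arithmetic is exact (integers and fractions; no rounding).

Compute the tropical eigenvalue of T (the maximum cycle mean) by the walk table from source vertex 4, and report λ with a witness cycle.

q=0: [-∞, -∞, -∞, 0, -∞]
q=1: [-∞, -2, 7, 4, -14]
q=2: [-6, 13, 11, 8, 11]
q=3: [19, 17, 18, 12, 15]
q=4: [23, 24, 22, 16, 22]
q=5: [30, 28, 29, 20, 26]
Optimal cycle mean attained by: cycle 3->5->3, total 4 + 7, length 2.
Answer: λ = 11/2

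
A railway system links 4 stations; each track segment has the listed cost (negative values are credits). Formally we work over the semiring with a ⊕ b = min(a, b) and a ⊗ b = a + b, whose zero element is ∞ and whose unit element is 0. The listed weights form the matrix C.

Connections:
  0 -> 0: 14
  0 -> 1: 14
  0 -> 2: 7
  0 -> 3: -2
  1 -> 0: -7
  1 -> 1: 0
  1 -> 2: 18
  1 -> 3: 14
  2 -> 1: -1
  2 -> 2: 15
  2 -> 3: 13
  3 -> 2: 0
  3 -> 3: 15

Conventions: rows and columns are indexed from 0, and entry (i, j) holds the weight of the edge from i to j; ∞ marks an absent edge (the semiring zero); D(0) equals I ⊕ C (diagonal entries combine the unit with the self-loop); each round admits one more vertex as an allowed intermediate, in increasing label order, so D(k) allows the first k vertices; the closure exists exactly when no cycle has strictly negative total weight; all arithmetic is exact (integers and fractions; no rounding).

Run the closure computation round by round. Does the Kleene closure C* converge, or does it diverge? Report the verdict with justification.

D(0):
  [0, 14, 7, -2]
  [-7, 0, 18, 14]
  [∞, -1, 0, 13]
  [∞, ∞, 0, 0]
D(1):
  [0, 14, 7, -2]
  [-7, 0, 0, -9]
  [∞, -1, 0, 13]
  [∞, ∞, 0, 0]
Detection: at round 2, diagonal entry (2, 2) turns strictly negative.
Key observation: the cycle 2->1->0->2 has total weight (-1) + (-7) + 7, which is strictly negative.
Answer: DIVERGES — negative cycle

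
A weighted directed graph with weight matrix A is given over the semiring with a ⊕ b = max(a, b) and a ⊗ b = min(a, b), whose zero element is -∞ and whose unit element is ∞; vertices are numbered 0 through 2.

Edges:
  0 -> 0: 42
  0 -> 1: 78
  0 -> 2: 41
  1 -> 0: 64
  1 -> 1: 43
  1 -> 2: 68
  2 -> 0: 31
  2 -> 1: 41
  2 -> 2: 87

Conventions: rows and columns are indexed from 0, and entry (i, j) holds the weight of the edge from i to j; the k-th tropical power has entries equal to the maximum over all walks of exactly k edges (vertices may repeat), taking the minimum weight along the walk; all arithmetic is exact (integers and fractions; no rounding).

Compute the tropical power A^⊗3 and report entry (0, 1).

A^⊗2:
  [64, 43, 68]
  [43, 64, 68]
  [41, 41, 87]
A^⊗3:
  [43, 64, 68]
  [64, 43, 68]
  [41, 41, 87]
Key observation: the optimum is the walk 0->1->0->1, with weight 78 min 64 min 78 = 64.
Optimal value attained by: walk 0->1->0->1.
Answer: (A^⊗3)[0][1] = 64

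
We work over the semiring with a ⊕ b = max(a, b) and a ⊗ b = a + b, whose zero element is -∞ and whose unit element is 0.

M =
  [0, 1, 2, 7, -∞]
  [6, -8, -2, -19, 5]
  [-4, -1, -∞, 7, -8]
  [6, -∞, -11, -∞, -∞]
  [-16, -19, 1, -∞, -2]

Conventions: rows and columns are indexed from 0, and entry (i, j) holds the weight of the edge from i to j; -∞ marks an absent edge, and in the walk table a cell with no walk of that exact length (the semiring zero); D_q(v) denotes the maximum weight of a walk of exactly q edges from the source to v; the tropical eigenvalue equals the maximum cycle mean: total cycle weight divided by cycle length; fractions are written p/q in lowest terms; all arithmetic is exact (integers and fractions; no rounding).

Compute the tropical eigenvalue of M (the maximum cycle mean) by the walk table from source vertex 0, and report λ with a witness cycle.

q=0: [0, -∞, -∞, -∞, -∞]
q=1: [0, 1, 2, 7, -∞]
q=2: [13, 1, 2, 9, 6]
q=3: [15, 14, 15, 20, 6]
q=4: [26, 16, 17, 22, 19]
q=5: [28, 27, 28, 33, 21]
Optimal cycle mean attained by: cycle 0->3->0, total 7 + 6, length 2.
Answer: λ = 13/2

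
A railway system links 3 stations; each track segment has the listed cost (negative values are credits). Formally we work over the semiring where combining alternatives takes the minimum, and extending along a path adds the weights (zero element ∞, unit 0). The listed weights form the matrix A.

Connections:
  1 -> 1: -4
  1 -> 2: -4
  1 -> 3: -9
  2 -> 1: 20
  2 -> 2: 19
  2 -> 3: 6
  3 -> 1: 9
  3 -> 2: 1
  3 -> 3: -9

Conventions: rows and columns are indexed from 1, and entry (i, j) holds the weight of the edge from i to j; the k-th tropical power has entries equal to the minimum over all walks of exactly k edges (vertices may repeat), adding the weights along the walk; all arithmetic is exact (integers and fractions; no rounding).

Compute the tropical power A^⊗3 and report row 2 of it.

A^⊗2:
  [-8, -8, -18]
  [15, 7, -3]
  [0, -8, -18]
A^⊗3:
  [-12, -17, -27]
  [6, -2, -12]
  [-9, -17, -27]
Answer: row 2 of A^⊗3 = [6, -2, -12]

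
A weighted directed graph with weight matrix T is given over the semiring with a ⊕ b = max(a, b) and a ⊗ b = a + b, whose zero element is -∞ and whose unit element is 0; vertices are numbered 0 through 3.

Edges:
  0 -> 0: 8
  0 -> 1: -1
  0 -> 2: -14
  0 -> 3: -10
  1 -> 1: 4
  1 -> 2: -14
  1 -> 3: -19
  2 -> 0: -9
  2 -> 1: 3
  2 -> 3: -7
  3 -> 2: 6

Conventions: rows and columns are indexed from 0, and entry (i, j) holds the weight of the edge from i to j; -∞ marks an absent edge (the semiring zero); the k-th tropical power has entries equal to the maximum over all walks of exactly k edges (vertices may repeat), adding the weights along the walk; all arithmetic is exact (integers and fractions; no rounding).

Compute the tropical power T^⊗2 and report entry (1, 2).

T^⊗2:
  [16, 7, -4, -2]
  [-23, 8, -10, -15]
  [-1, 7, -1, -16]
  [-3, 9, -∞, -1]
Key observation: the optimum is the walk 1->1->2, with weight 4 + (-14) = -10.
Optimal value attained by: walk 1->1->2.
Answer: (T^⊗2)[1][2] = -10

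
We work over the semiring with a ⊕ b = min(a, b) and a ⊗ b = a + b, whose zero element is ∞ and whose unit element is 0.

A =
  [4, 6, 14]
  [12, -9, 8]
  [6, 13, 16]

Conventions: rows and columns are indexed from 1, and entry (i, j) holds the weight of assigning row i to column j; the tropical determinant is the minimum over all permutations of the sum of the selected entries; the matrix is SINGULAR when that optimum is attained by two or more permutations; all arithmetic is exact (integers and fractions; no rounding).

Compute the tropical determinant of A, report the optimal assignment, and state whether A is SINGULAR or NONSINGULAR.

σ = (1, 2, 3): 4 + (-9) + 16 = 11
σ = (1, 3, 2): 4 + 8 + 13 = 25
σ = (2, 1, 3): 6 + 12 + 16 = 34
σ = (2, 3, 1): 6 + 8 + 6 = 20
σ = (3, 1, 2): 14 + 12 + 13 = 39
σ = (3, 2, 1): 14 + (-9) + 6 = 11
Optimal value attained by: σ = (1, 2, 3).
Answer: det⊕(A) = 11; verdict: SINGULAR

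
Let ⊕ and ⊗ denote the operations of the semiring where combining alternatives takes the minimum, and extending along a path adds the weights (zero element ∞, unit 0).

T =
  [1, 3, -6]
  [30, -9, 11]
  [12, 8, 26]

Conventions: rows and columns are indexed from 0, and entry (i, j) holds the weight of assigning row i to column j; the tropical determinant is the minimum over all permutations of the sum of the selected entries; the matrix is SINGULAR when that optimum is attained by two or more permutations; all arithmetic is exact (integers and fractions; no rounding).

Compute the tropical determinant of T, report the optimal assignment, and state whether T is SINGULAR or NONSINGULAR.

σ = (0, 1, 2): 1 + (-9) + 26 = 18
σ = (0, 2, 1): 1 + 11 + 8 = 20
σ = (1, 0, 2): 3 + 30 + 26 = 59
σ = (1, 2, 0): 3 + 11 + 12 = 26
σ = (2, 0, 1): (-6) + 30 + 8 = 32
σ = (2, 1, 0): (-6) + (-9) + 12 = -3
Optimal value attained by: σ = (2, 1, 0).
Answer: det⊕(T) = -3; verdict: NONSINGULAR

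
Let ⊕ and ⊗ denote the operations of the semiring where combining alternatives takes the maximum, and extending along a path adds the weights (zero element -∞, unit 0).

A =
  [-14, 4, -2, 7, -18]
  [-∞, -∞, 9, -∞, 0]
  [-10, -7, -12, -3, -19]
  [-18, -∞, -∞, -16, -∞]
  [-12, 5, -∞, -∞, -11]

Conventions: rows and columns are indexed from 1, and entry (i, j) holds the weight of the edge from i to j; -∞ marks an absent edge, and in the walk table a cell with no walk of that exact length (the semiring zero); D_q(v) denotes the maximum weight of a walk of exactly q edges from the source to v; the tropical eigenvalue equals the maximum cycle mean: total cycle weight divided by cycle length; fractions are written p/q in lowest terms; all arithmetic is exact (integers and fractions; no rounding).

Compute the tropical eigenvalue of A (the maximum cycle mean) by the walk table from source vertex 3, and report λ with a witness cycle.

q=0: [-∞, -∞, 0, -∞, -∞]
q=1: [-10, -7, -12, -3, -19]
q=2: [-21, -6, 2, -3, -7]
q=3: [-8, -2, 3, -1, -6]
q=4: [-7, -1, 7, 0, -2]
q=5: [-3, 3, 8, 4, -1]
Optimal cycle mean attained by: cycle 2->5->2, total 0 + 5, length 2.
Answer: λ = 5/2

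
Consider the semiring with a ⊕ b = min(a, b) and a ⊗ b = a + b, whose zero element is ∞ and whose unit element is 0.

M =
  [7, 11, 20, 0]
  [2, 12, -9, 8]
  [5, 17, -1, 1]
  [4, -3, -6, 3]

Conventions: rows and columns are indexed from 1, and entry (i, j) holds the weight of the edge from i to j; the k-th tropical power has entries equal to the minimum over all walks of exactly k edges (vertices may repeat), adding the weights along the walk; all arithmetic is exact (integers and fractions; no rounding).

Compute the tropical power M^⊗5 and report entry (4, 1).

M^⊗2:
  [4, -3, -6, 3]
  [-4, 5, -10, -8]
  [4, -2, -5, 0]
  [-1, 0, -12, -5]
M^⊗3:
  [-1, 0, -12, -5]
  [-5, -11, -14, -9]
  [0, -3, -11, -4]
  [-7, -8, -13, -11]
M^⊗4:
  [-7, -8, -13, -11]
  [-9, -12, -20, -13]
  [-6, -7, -12, -10]
  [-8, -14, -17, -12]
M^⊗5:
  [-8, -14, -17, -12]
  [-15, -16, -21, -19]
  [-7, -13, -16, -11]
  [-12, -15, -23, -16]
Key observation: the optimum is the walk 4->2->3->4->2->1, with weight (-3) + (-9) + 1 + (-3) + 2 = -12.
Optimal value attained by: walk 4->2->3->4->2->1.
Answer: (M^⊗5)[4][1] = -12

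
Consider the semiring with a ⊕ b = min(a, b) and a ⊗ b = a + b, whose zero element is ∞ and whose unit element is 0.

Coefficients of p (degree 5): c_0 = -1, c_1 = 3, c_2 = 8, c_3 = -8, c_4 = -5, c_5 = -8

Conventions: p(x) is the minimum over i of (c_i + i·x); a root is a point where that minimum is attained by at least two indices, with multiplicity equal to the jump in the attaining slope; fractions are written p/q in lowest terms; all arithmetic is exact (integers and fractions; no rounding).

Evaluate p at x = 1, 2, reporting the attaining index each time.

p(1) = min(-1+0·1=-1, 3+1·1=4, 8+2·1=10, -8+3·1=-5, -5+4·1=-1, -8+5·1=-3) = -5 (attained by i=3)
p(2) = min(-1+0·2=-1, 3+1·2=5, 8+2·2=12, -8+3·2=-2, -5+4·2=3, -8+5·2=2) = -2 (attained by i=3)
Answer: p(1) = -5; p(2) = -2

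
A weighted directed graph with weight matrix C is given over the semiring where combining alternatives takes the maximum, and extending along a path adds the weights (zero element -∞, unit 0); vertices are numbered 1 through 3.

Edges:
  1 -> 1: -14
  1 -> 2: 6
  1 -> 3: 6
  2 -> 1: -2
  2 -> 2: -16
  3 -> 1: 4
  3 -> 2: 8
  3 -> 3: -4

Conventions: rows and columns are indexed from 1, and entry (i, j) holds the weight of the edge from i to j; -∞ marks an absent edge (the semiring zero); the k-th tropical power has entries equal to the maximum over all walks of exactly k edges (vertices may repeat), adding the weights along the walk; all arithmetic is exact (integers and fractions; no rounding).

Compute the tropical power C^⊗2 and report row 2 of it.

C^⊗2:
  [10, 14, 2]
  [-16, 4, 4]
  [6, 10, 10]
Answer: row 2 of C^⊗2 = [-16, 4, 4]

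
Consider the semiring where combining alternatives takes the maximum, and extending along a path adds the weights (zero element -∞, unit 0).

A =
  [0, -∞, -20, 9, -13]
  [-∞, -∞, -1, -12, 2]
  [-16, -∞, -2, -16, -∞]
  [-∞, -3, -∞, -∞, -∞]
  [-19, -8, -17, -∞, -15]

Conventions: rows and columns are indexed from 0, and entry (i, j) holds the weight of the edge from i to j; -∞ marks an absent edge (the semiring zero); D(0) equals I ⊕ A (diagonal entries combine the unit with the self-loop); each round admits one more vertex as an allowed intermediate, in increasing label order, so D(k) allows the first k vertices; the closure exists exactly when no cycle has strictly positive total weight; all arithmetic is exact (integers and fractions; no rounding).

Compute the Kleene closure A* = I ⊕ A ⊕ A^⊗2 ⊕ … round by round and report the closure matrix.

D(0):
  [0, -∞, -20, 9, -13]
  [-∞, 0, -1, -12, 2]
  [-16, -∞, 0, -16, -∞]
  [-∞, -3, -∞, 0, -∞]
  [-19, -8, -17, -∞, 0]
D(1):
  [0, -∞, -20, 9, -13]
  [-∞, 0, -1, -12, 2]
  [-16, -∞, 0, -7, -29]
  [-∞, -3, -∞, 0, -∞]
  [-19, -8, -17, -10, 0]
D(2):
  [0, -∞, -20, 9, -13]
  [-∞, 0, -1, -12, 2]
  [-16, -∞, 0, -7, -29]
  [-∞, -3, -4, 0, -1]
  [-19, -8, -9, -10, 0]
D(3):
  [0, -∞, -20, 9, -13]
  [-17, 0, -1, -8, 2]
  [-16, -∞, 0, -7, -29]
  [-20, -3, -4, 0, -1]
  [-19, -8, -9, -10, 0]
D(4):
  [0, 6, 5, 9, 8]
  [-17, 0, -1, -8, 2]
  [-16, -10, 0, -7, -8]
  [-20, -3, -4, 0, -1]
  [-19, -8, -9, -10, 0]
D(5):
  [0, 6, 5, 9, 8]
  [-17, 0, -1, -8, 2]
  [-16, -10, 0, -7, -8]
  [-20, -3, -4, 0, -1]
  [-19, -8, -9, -10, 0]
Answer: A* = [[0, 6, 5, 9, 8], [-17, 0, -1, -8, 2], [-16, -10, 0, -7, -8], [-20, -3, -4, 0, -1], [-19, -8, -9, -10, 0]]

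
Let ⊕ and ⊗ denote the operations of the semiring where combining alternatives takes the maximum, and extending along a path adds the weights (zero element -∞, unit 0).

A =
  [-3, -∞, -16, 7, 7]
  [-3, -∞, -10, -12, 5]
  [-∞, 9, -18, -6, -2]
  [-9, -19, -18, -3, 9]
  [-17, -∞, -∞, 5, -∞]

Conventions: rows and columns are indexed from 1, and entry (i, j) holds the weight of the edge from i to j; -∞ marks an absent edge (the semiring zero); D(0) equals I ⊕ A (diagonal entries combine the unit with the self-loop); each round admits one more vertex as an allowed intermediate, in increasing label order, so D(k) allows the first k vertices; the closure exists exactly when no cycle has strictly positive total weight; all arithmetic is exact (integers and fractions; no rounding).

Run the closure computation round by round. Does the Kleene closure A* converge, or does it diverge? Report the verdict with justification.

D(0):
  [0, -∞, -16, 7, 7]
  [-3, 0, -10, -12, 5]
  [-∞, 9, 0, -6, -2]
  [-9, -19, -18, 0, 9]
  [-17, -∞, -∞, 5, 0]
D(1):
  [0, -∞, -16, 7, 7]
  [-3, 0, -10, 4, 5]
  [-∞, 9, 0, -6, -2]
  [-9, -19, -18, 0, 9]
  [-17, -∞, -33, 5, 0]
D(2):
  [0, -∞, -16, 7, 7]
  [-3, 0, -10, 4, 5]
  [6, 9, 0, 13, 14]
  [-9, -19, -18, 0, 9]
  [-17, -∞, -33, 5, 0]
D(3):
  [0, -7, -16, 7, 7]
  [-3, 0, -10, 4, 5]
  [6, 9, 0, 13, 14]
  [-9, -9, -18, 0, 9]
  [-17, -24, -33, 5, 0]
Detection: at round 4, diagonal entry (5, 5) turns strictly positive.
Key observation: the cycle 5->4->1->5 has total weight 5 + (-9) + 7, which is strictly positive.
Answer: DIVERGES — positive cycle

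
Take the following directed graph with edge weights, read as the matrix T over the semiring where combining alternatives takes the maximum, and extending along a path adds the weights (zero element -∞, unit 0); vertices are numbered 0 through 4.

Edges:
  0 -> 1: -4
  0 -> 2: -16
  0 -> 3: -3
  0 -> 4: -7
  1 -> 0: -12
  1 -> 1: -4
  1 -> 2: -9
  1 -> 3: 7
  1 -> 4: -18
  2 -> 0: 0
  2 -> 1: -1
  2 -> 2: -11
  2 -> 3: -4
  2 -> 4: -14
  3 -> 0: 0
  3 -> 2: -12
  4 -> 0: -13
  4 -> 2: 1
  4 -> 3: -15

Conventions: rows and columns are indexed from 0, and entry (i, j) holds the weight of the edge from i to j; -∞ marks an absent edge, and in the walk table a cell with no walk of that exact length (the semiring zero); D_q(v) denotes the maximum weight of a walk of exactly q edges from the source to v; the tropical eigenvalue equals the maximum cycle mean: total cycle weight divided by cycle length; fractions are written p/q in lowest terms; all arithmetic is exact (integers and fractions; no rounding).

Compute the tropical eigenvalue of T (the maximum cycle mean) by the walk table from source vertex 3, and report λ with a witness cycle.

q=0: [-∞, -∞, -∞, 0, -∞]
q=1: [0, -∞, -12, -∞, -∞]
q=2: [-12, -4, -16, -3, -7]
q=3: [-3, -8, -6, 3, -19]
q=4: [3, -7, -9, -1, -10]
q=5: [-1, -1, -9, 0, -4]
Optimal cycle mean attained by: cycle 0->1->3->0, total (-4) + 7 + 0, length 3.
Answer: λ = 1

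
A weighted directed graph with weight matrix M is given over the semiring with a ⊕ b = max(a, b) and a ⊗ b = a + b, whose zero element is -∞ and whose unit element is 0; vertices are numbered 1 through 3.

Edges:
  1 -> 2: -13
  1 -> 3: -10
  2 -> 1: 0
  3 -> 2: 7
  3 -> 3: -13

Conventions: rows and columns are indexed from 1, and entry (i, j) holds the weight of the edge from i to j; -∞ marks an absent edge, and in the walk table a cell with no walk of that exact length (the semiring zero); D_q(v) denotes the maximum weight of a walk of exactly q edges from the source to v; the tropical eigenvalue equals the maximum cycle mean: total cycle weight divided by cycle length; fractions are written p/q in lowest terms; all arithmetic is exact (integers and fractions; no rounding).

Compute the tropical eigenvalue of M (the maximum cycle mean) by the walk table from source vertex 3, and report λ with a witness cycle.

q=0: [-∞, -∞, 0]
q=1: [-∞, 7, -13]
q=2: [7, -6, -26]
q=3: [-6, -6, -3]
Optimal cycle mean attained by: cycle 1->3->2->1, total (-10) + 7 + 0, length 3.
Answer: λ = -1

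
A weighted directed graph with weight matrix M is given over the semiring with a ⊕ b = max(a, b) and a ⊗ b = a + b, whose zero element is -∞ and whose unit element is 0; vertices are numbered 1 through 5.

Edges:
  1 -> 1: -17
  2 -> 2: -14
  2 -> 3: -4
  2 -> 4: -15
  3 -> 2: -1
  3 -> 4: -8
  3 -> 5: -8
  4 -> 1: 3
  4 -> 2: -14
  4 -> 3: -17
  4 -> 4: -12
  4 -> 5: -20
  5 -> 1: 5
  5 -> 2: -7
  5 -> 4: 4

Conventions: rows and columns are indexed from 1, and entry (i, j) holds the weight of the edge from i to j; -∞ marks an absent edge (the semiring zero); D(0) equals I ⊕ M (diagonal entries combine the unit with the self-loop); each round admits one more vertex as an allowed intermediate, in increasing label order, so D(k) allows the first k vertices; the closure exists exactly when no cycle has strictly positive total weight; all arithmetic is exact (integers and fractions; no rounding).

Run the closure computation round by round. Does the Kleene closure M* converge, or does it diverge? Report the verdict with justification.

D(0):
  [0, -∞, -∞, -∞, -∞]
  [-∞, 0, -4, -15, -∞]
  [-∞, -1, 0, -8, -8]
  [3, -14, -17, 0, -20]
  [5, -7, -∞, 4, 0]
D(1):
  [0, -∞, -∞, -∞, -∞]
  [-∞, 0, -4, -15, -∞]
  [-∞, -1, 0, -8, -8]
  [3, -14, -17, 0, -20]
  [5, -7, -∞, 4, 0]
D(2):
  [0, -∞, -∞, -∞, -∞]
  [-∞, 0, -4, -15, -∞]
  [-∞, -1, 0, -8, -8]
  [3, -14, -17, 0, -20]
  [5, -7, -11, 4, 0]
D(3):
  [0, -∞, -∞, -∞, -∞]
  [-∞, 0, -4, -12, -12]
  [-∞, -1, 0, -8, -8]
  [3, -14, -17, 0, -20]
  [5, -7, -11, 4, 0]
D(4):
  [0, -∞, -∞, -∞, -∞]
  [-9, 0, -4, -12, -12]
  [-5, -1, 0, -8, -8]
  [3, -14, -17, 0, -20]
  [7, -7, -11, 4, 0]
D(5):
  [0, -∞, -∞, -∞, -∞]
  [-5, 0, -4, -8, -12]
  [-1, -1, 0, -4, -8]
  [3, -14, -17, 0, -20]
  [7, -7, -11, 4, 0]
Key observation: every diagonal entry stays at the unit through all rounds, so no improving cycle exists.
Answer: CONVERGES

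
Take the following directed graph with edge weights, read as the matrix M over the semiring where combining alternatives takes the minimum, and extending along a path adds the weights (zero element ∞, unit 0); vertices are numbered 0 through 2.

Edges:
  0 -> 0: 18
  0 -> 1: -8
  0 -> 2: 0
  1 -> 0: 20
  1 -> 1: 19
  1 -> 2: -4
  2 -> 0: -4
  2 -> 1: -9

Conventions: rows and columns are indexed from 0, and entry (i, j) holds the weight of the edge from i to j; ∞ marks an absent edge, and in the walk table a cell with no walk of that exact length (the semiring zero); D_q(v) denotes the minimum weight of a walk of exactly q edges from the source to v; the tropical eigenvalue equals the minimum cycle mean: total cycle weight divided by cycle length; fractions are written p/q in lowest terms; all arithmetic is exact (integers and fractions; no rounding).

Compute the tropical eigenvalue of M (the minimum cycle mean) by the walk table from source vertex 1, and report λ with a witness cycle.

q=0: [∞, 0, ∞]
q=1: [20, 19, -4]
q=2: [-8, -13, 15]
q=3: [7, -16, -17]
Optimal cycle mean attained by: cycle 1->2->1, total (-4) + (-9), length 2.
Answer: λ = -13/2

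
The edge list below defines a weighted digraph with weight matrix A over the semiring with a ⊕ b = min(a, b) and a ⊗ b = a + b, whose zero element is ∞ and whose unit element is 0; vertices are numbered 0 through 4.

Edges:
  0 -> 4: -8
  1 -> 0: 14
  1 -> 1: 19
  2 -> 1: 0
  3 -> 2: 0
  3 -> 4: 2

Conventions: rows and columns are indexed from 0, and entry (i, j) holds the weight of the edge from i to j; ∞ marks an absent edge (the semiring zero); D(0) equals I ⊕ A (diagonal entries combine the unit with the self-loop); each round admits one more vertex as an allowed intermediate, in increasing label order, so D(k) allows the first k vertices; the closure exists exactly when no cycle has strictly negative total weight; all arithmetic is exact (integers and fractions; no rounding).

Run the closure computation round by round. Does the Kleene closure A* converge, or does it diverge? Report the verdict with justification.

D(0):
  [0, ∞, ∞, ∞, -8]
  [14, 0, ∞, ∞, ∞]
  [∞, 0, 0, ∞, ∞]
  [∞, ∞, 0, 0, 2]
  [∞, ∞, ∞, ∞, 0]
D(1):
  [0, ∞, ∞, ∞, -8]
  [14, 0, ∞, ∞, 6]
  [∞, 0, 0, ∞, ∞]
  [∞, ∞, 0, 0, 2]
  [∞, ∞, ∞, ∞, 0]
D(2):
  [0, ∞, ∞, ∞, -8]
  [14, 0, ∞, ∞, 6]
  [14, 0, 0, ∞, 6]
  [∞, ∞, 0, 0, 2]
  [∞, ∞, ∞, ∞, 0]
D(3):
  [0, ∞, ∞, ∞, -8]
  [14, 0, ∞, ∞, 6]
  [14, 0, 0, ∞, 6]
  [14, 0, 0, 0, 2]
  [∞, ∞, ∞, ∞, 0]
D(4):
  [0, ∞, ∞, ∞, -8]
  [14, 0, ∞, ∞, 6]
  [14, 0, 0, ∞, 6]
  [14, 0, 0, 0, 2]
  [∞, ∞, ∞, ∞, 0]
D(5):
  [0, ∞, ∞, ∞, -8]
  [14, 0, ∞, ∞, 6]
  [14, 0, 0, ∞, 6]
  [14, 0, 0, 0, 2]
  [∞, ∞, ∞, ∞, 0]
Key observation: every diagonal entry stays at the unit through all rounds, so no improving cycle exists.
Answer: CONVERGES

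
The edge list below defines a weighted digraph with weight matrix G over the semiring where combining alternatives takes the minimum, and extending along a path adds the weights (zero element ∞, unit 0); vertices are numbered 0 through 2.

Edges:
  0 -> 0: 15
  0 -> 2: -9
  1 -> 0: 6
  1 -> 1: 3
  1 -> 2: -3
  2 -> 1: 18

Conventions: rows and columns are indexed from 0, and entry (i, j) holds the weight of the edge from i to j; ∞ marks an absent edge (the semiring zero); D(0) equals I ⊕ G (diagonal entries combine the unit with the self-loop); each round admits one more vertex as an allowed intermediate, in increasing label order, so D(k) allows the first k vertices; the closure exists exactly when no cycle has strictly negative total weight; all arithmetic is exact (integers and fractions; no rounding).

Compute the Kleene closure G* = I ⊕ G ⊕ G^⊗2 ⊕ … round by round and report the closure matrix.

D(0):
  [0, ∞, -9]
  [6, 0, -3]
  [∞, 18, 0]
D(1):
  [0, ∞, -9]
  [6, 0, -3]
  [∞, 18, 0]
D(2):
  [0, ∞, -9]
  [6, 0, -3]
  [24, 18, 0]
D(3):
  [0, 9, -9]
  [6, 0, -3]
  [24, 18, 0]
Answer: G* = [[0, 9, -9], [6, 0, -3], [24, 18, 0]]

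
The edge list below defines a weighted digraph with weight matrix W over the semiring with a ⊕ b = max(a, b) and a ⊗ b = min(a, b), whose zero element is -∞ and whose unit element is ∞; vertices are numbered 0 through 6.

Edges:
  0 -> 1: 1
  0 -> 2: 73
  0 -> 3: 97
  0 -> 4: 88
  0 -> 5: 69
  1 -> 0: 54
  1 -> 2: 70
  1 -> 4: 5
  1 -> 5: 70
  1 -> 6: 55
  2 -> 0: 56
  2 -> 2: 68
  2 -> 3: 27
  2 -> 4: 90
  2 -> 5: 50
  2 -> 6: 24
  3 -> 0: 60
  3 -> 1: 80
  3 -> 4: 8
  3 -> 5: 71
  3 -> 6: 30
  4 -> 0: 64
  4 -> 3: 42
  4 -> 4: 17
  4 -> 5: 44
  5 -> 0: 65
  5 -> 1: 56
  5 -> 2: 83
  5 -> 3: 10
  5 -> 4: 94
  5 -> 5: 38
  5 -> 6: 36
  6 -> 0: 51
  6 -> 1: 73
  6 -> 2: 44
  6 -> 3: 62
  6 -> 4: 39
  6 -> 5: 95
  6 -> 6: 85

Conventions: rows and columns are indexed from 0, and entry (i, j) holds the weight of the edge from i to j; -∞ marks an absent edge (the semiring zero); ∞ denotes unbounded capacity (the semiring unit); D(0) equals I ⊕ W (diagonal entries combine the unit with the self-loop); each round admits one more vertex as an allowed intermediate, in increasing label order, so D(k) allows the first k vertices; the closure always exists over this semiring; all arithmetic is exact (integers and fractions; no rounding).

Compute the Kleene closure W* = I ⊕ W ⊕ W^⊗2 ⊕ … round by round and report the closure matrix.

D(0):
  [∞, 1, 73, 97, 88, 69, -∞]
  [54, ∞, 70, -∞, 5, 70, 55]
  [56, -∞, ∞, 27, 90, 50, 24]
  [60, 80, -∞, ∞, 8, 71, 30]
  [64, -∞, -∞, 42, ∞, 44, -∞]
  [65, 56, 83, 10, 94, ∞, 36]
  [51, 73, 44, 62, 39, 95, ∞]
D(1):
  [∞, 1, 73, 97, 88, 69, -∞]
  [54, ∞, 70, 54, 54, 70, 55]
  [56, 1, ∞, 56, 90, 56, 24]
  [60, 80, 60, ∞, 60, 71, 30]
  [64, 1, 64, 64, ∞, 64, -∞]
  [65, 56, 83, 65, 94, ∞, 36]
  [51, 73, 51, 62, 51, 95, ∞]
D(2):
  [∞, 1, 73, 97, 88, 69, 1]
  [54, ∞, 70, 54, 54, 70, 55]
  [56, 1, ∞, 56, 90, 56, 24]
  [60, 80, 70, ∞, 60, 71, 55]
  [64, 1, 64, 64, ∞, 64, 1]
  [65, 56, 83, 65, 94, ∞, 55]
  [54, 73, 70, 62, 54, 95, ∞]
D(3):
  [∞, 1, 73, 97, 88, 69, 24]
  [56, ∞, 70, 56, 70, 70, 55]
  [56, 1, ∞, 56, 90, 56, 24]
  [60, 80, 70, ∞, 70, 71, 55]
  [64, 1, 64, 64, ∞, 64, 24]
  [65, 56, 83, 65, 94, ∞, 55]
  [56, 73, 70, 62, 70, 95, ∞]
D(4):
  [∞, 80, 73, 97, 88, 71, 55]
  [56, ∞, 70, 56, 70, 70, 55]
  [56, 56, ∞, 56, 90, 56, 55]
  [60, 80, 70, ∞, 70, 71, 55]
  [64, 64, 64, 64, ∞, 64, 55]
  [65, 65, 83, 65, 94, ∞, 55]
  [60, 73, 70, 62, 70, 95, ∞]
D(5):
  [∞, 80, 73, 97, 88, 71, 55]
  [64, ∞, 70, 64, 70, 70, 55]
  [64, 64, ∞, 64, 90, 64, 55]
  [64, 80, 70, ∞, 70, 71, 55]
  [64, 64, 64, 64, ∞, 64, 55]
  [65, 65, 83, 65, 94, ∞, 55]
  [64, 73, 70, 64, 70, 95, ∞]
D(6):
  [∞, 80, 73, 97, 88, 71, 55]
  [65, ∞, 70, 65, 70, 70, 55]
  [64, 64, ∞, 64, 90, 64, 55]
  [65, 80, 71, ∞, 71, 71, 55]
  [64, 64, 64, 64, ∞, 64, 55]
  [65, 65, 83, 65, 94, ∞, 55]
  [65, 73, 83, 65, 94, 95, ∞]
D(7):
  [∞, 80, 73, 97, 88, 71, 55]
  [65, ∞, 70, 65, 70, 70, 55]
  [64, 64, ∞, 64, 90, 64, 55]
  [65, 80, 71, ∞, 71, 71, 55]
  [64, 64, 64, 64, ∞, 64, 55]
  [65, 65, 83, 65, 94, ∞, 55]
  [65, 73, 83, 65, 94, 95, ∞]
Answer: W* = [[∞, 80, 73, 97, 88, 71, 55], [65, ∞, 70, 65, 70, 70, 55], [64, 64, ∞, 64, 90, 64, 55], [65, 80, 71, ∞, 71, 71, 55], [64, 64, 64, 64, ∞, 64, 55], [65, 65, 83, 65, 94, ∞, 55], [65, 73, 83, 65, 94, 95, ∞]]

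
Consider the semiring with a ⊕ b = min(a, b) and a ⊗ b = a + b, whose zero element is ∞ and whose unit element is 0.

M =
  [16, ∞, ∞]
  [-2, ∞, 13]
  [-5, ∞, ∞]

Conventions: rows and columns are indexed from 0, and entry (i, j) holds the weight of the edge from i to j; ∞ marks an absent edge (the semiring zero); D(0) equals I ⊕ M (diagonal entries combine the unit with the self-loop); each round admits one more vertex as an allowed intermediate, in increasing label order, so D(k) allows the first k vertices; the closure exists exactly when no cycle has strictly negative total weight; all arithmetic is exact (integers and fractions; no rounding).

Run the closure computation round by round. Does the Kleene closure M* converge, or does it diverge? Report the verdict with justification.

D(0):
  [0, ∞, ∞]
  [-2, 0, 13]
  [-5, ∞, 0]
D(1):
  [0, ∞, ∞]
  [-2, 0, 13]
  [-5, ∞, 0]
D(2):
  [0, ∞, ∞]
  [-2, 0, 13]
  [-5, ∞, 0]
D(3):
  [0, ∞, ∞]
  [-2, 0, 13]
  [-5, ∞, 0]
Key observation: every diagonal entry stays at the unit through all rounds, so no improving cycle exists.
Answer: CONVERGES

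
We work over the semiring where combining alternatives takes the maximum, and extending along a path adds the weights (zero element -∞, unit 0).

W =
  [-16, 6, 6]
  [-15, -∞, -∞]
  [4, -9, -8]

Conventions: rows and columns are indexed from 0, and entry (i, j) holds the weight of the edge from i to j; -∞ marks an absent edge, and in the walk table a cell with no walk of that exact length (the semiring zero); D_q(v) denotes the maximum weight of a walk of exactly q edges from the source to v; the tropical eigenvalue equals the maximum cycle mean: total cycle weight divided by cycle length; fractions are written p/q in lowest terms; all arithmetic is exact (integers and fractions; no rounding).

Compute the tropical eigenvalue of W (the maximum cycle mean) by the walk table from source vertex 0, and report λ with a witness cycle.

q=0: [0, -∞, -∞]
q=1: [-16, 6, 6]
q=2: [10, -3, -2]
q=3: [2, 16, 16]
Optimal cycle mean attained by: cycle 0->2->0, total 6 + 4, length 2.
Answer: λ = 5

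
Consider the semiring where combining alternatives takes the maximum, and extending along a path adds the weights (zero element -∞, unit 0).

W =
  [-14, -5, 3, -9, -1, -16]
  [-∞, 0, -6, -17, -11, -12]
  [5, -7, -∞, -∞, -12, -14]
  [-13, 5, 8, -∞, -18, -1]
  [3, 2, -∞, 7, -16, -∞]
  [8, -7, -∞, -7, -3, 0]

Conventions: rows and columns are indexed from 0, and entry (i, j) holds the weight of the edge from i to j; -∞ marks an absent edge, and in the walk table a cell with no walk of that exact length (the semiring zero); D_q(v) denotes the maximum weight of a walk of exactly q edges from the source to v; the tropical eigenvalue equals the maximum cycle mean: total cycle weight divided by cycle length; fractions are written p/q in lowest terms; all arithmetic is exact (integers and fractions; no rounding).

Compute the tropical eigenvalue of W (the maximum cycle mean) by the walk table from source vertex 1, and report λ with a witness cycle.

q=0: [-∞, 0, -∞, -∞, -∞, -∞]
q=1: [-∞, 0, -6, -17, -11, -12]
q=2: [-1, 0, -6, -4, -11, -12]
q=3: [-1, 1, 4, -4, -2, -5]
q=4: [9, 1, 4, 5, -2, -5]
q=5: [9, 10, 13, 5, 8, 4]
q=6: [18, 10, 13, 15, 8, 4]
Optimal cycle mean attained by: cycle 0->4->3->2->0, total (-1) + 7 + 8 + 5, length 4.
Answer: λ = 19/4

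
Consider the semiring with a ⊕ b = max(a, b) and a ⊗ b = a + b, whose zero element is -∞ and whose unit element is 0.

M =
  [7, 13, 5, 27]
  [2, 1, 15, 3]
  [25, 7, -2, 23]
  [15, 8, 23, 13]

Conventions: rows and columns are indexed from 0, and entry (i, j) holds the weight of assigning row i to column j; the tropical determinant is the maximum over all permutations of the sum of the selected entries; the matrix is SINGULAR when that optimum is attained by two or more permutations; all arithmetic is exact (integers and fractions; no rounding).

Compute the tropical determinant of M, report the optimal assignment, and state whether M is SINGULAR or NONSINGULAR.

σ = (0, 1, 2, 3): 7 + 1 + (-2) + 13 = 19
σ = (0, 1, 3, 2): 7 + 1 + 23 + 23 = 54
σ = (0, 2, 1, 3): 7 + 15 + 7 + 13 = 42
σ = (0, 2, 3, 1): 7 + 15 + 23 + 8 = 53
σ = (0, 3, 1, 2): 7 + 3 + 7 + 23 = 40
σ = (0, 3, 2, 1): 7 + 3 + (-2) + 8 = 16
σ = (1, 0, 2, 3): 13 + 2 + (-2) + 13 = 26
σ = (1, 0, 3, 2): 13 + 2 + 23 + 23 = 61
σ = (1, 2, 0, 3): 13 + 15 + 25 + 13 = 66
σ = (1, 2, 3, 0): 13 + 15 + 23 + 15 = 66
σ = (1, 3, 0, 2): 13 + 3 + 25 + 23 = 64
σ = (1, 3, 2, 0): 13 + 3 + (-2) + 15 = 29
σ = (2, 0, 1, 3): 5 + 2 + 7 + 13 = 27
σ = (2, 0, 3, 1): 5 + 2 + 23 + 8 = 38
σ = (2, 1, 0, 3): 5 + 1 + 25 + 13 = 44
σ = (2, 1, 3, 0): 5 + 1 + 23 + 15 = 44
σ = (2, 3, 0, 1): 5 + 3 + 25 + 8 = 41
σ = (2, 3, 1, 0): 5 + 3 + 7 + 15 = 30
σ = (3, 0, 1, 2): 27 + 2 + 7 + 23 = 59
σ = (3, 0, 2, 1): 27 + 2 + (-2) + 8 = 35
σ = (3, 1, 0, 2): 27 + 1 + 25 + 23 = 76
σ = (3, 1, 2, 0): 27 + 1 + (-2) + 15 = 41
σ = (3, 2, 0, 1): 27 + 15 + 25 + 8 = 75
σ = (3, 2, 1, 0): 27 + 15 + 7 + 15 = 64
Optimal value attained by: σ = (3, 1, 0, 2).
Answer: det⊕(M) = 76; verdict: NONSINGULAR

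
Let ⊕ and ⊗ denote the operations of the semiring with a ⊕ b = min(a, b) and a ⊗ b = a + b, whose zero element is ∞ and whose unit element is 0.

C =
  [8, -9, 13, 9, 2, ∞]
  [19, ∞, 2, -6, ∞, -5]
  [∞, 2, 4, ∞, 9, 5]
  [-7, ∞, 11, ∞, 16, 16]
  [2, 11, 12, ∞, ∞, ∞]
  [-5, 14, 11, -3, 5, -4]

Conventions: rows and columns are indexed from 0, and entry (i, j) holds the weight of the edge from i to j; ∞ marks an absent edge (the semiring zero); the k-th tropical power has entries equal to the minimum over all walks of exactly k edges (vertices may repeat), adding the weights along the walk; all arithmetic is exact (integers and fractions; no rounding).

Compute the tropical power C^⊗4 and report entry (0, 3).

C^⊗2:
  [2, -1, -7, -15, 10, -14]
  [-13, 4, 5, -8, 0, -9]
  [0, 6, 4, -4, 10, -3]
  [1, -16, 6, 2, -5, 12]
  [10, -7, 13, 5, 4, 6]
  [-10, -14, 7, -7, -3, -8]
C^⊗3:
  [-22, -7, -4, -17, -9, -18]
  [-15, -22, 0, -12, -11, -13]
  [-11, -9, 7, -6, 2, -7]
  [-5, -8, -14, -22, 3, -21]
  [-2, 1, -5, -13, 11, -12]
  [-14, -19, -12, -20, -8, -19]
C^⊗4:
  [-24, -31, -9, -21, -20, -22]
  [-19, -24, -20, -28, -13, -27]
  [-13, -20, -7, -15, -9, -14]
  [-29, -14, -11, -24, -16, -25]
  [-20, -11, -2, -15, -7, -16]
  [-27, -23, -17, -25, -14, -24]
Key observation: the optimum is the walk 0->1->5->5->3, with weight (-9) + (-5) + (-4) + (-3) = -21.
Optimal value attained by: walk 0->1->5->5->3.
Answer: (C^⊗4)[0][3] = -21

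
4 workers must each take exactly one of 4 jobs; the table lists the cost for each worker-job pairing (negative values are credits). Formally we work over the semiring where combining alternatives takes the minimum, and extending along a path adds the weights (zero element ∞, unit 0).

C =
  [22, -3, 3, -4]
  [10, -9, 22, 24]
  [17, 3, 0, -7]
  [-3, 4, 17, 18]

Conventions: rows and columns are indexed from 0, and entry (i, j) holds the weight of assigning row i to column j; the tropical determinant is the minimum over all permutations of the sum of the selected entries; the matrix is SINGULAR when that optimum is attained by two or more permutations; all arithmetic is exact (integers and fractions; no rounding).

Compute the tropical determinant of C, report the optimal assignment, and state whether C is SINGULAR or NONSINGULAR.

σ = (0, 1, 2, 3): 22 + (-9) + 0 + 18 = 31
σ = (0, 1, 3, 2): 22 + (-9) + (-7) + 17 = 23
σ = (0, 2, 1, 3): 22 + 22 + 3 + 18 = 65
σ = (0, 2, 3, 1): 22 + 22 + (-7) + 4 = 41
σ = (0, 3, 1, 2): 22 + 24 + 3 + 17 = 66
σ = (0, 3, 2, 1): 22 + 24 + 0 + 4 = 50
σ = (1, 0, 2, 3): (-3) + 10 + 0 + 18 = 25
σ = (1, 0, 3, 2): (-3) + 10 + (-7) + 17 = 17
σ = (1, 2, 0, 3): (-3) + 22 + 17 + 18 = 54
σ = (1, 2, 3, 0): (-3) + 22 + (-7) + (-3) = 9
σ = (1, 3, 0, 2): (-3) + 24 + 17 + 17 = 55
σ = (1, 3, 2, 0): (-3) + 24 + 0 + (-3) = 18
σ = (2, 0, 1, 3): 3 + 10 + 3 + 18 = 34
σ = (2, 0, 3, 1): 3 + 10 + (-7) + 4 = 10
σ = (2, 1, 0, 3): 3 + (-9) + 17 + 18 = 29
σ = (2, 1, 3, 0): 3 + (-9) + (-7) + (-3) = -16
σ = (2, 3, 0, 1): 3 + 24 + 17 + 4 = 48
σ = (2, 3, 1, 0): 3 + 24 + 3 + (-3) = 27
σ = (3, 0, 1, 2): (-4) + 10 + 3 + 17 = 26
σ = (3, 0, 2, 1): (-4) + 10 + 0 + 4 = 10
σ = (3, 1, 0, 2): (-4) + (-9) + 17 + 17 = 21
σ = (3, 1, 2, 0): (-4) + (-9) + 0 + (-3) = -16
σ = (3, 2, 0, 1): (-4) + 22 + 17 + 4 = 39
σ = (3, 2, 1, 0): (-4) + 22 + 3 + (-3) = 18
Optimal value attained by: σ = (2, 1, 3, 0).
Answer: det⊕(C) = -16; verdict: SINGULAR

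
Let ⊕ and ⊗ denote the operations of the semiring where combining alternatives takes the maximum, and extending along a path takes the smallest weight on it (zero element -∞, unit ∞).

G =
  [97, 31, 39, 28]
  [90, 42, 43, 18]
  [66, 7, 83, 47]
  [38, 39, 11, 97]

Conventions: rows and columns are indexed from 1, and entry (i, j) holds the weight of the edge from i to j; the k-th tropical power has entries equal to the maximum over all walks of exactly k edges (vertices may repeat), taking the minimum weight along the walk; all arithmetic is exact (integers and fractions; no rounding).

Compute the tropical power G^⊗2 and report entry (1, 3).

G^⊗2:
  [97, 31, 39, 39]
  [90, 42, 43, 43]
  [66, 39, 83, 47]
  [39, 39, 39, 97]
Key observation: the optimum is the walk 1->1->3, with weight 97 min 39 = 39.
Optimal value attained by: walk 1->1->3.
Answer: (G^⊗2)[1][3] = 39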